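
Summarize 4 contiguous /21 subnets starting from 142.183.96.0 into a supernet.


Original prefix: /21
Number of subnets: 4 = 2^2
New prefix = 21 - 2 = 19
Supernet: 142.183.96.0/19


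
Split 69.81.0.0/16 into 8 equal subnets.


New prefix = 16 + 3 = 19
Each subnet has 8192 addresses
  69.81.0.0/19
  69.81.32.0/19
  69.81.64.0/19
  69.81.96.0/19
  69.81.128.0/19
  69.81.160.0/19
  69.81.192.0/19
  69.81.224.0/19
Subnets: 69.81.0.0/19, 69.81.32.0/19, 69.81.64.0/19, 69.81.96.0/19, 69.81.128.0/19, 69.81.160.0/19, 69.81.192.0/19, 69.81.224.0/19


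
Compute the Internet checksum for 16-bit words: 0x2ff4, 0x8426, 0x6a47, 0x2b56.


Sum all words (with carry folding):
+ 0x2ff4 = 0x2ff4
+ 0x8426 = 0xb41a
+ 0x6a47 = 0x1e62
+ 0x2b56 = 0x49b8
One's complement: ~0x49b8
Checksum = 0xb647


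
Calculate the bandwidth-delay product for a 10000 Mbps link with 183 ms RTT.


BDP = bandwidth * RTT
= 10000 Mbps * 183 ms
= 10000 * 1e6 * 183 / 1000 bits
= 1830000000 bits
= 228750000 bytes
= 223388.6719 KB
BDP = 1830000000 bits (228750000 bytes)


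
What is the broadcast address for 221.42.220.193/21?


Network: 221.42.216.0/21
Host bits = 11
Set all host bits to 1:
Broadcast: 221.42.223.255


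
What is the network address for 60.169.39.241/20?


IP:   00111100.10101001.00100111.11110001
Mask: 11111111.11111111.11110000.00000000
AND operation:
Net:  00111100.10101001.00100000.00000000
Network: 60.169.32.0/20


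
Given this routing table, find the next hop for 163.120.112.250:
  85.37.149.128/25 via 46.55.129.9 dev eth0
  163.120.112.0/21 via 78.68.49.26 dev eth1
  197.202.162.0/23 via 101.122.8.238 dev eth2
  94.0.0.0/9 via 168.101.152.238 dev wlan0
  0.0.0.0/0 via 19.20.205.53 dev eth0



Longest prefix match for 163.120.112.250:
  /25 85.37.149.128: no
  /21 163.120.112.0: MATCH
  /23 197.202.162.0: no
  /9 94.0.0.0: no
  /0 0.0.0.0: MATCH
Selected: next-hop 78.68.49.26 via eth1 (matched /21)


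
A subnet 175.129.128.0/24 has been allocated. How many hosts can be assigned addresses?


Host bits = 32 - 24 = 8
Total addresses = 2^8 = 256
Usable = total - 2 (network and broadcast)
Usable hosts: 254


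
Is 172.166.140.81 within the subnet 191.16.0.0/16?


Subnet network: 191.16.0.0
Test IP AND mask: 172.166.0.0
No, 172.166.140.81 is not in 191.16.0.0/16


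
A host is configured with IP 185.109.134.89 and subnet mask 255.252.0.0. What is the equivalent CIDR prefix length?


Binary: 11111111.11111100.00000000.00000000
Count leading 1s
Prefix: /14


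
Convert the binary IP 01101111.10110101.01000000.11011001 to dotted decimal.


01101111 = 111
10110101 = 181
01000000 = 64
11011001 = 217
IP: 111.181.64.217


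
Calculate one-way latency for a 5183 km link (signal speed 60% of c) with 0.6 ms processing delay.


Speed = 0.6 * 3e5 km/s = 180000 km/s
Propagation delay = 5183 / 180000 = 0.0288 s = 28.7944 ms
Processing delay = 0.6 ms
Total one-way latency = 29.3944 ms


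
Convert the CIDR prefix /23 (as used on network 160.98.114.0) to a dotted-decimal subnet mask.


/23 means 23 network bits, 9 host bits
Binary: 11111111111111111111111000000000
Mask: 255.255.254.0


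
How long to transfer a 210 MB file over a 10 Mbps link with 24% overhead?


Effective throughput = 10 * (1 - 24/100) = 7.6 Mbps
File size in Mb = 210 * 8 = 1680 Mb
Time = 1680 / 7.6
Time = 221.0526 seconds


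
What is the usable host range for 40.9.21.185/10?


Network: 40.0.0.0
Broadcast: 40.63.255.255
First usable = network + 1
Last usable = broadcast - 1
Range: 40.0.0.1 to 40.63.255.254


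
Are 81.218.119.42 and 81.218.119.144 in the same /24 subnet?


Mask: 255.255.255.0
81.218.119.42 AND mask = 81.218.119.0
81.218.119.144 AND mask = 81.218.119.0
Yes, same subnet (81.218.119.0)


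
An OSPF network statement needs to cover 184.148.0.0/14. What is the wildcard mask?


Subnet mask: 255.252.0.0
Wildcard = 255.255.255.255 - subnet mask
255 - 255 = 0
255 - 252 = 3
255 - 0 = 255
255 - 0 = 255
Wildcard: 0.3.255.255


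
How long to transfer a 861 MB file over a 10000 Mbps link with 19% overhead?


Effective throughput = 10000 * (1 - 19/100) = 8100.0 Mbps
File size in Mb = 861 * 8 = 6888 Mb
Time = 6888 / 8100.0
Time = 0.8504 seconds


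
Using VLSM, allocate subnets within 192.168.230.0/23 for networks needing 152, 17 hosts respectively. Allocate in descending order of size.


152 hosts -> /24 (254 usable): 192.168.230.0/24
17 hosts -> /27 (30 usable): 192.168.231.0/27
Allocation: 192.168.230.0/24 (152 hosts, 254 usable); 192.168.231.0/27 (17 hosts, 30 usable)


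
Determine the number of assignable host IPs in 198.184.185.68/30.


Host bits = 32 - 30 = 2
Total addresses = 2^2 = 4
Usable = total - 2 (network and broadcast)
Usable hosts: 2


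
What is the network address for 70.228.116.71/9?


IP:   01000110.11100100.01110100.01000111
Mask: 11111111.10000000.00000000.00000000
AND operation:
Net:  01000110.10000000.00000000.00000000
Network: 70.128.0.0/9


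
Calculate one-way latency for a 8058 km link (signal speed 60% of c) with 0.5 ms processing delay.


Speed = 0.6 * 3e5 km/s = 180000 km/s
Propagation delay = 8058 / 180000 = 0.0448 s = 44.7667 ms
Processing delay = 0.5 ms
Total one-way latency = 45.2667 ms


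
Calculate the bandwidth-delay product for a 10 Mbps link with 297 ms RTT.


BDP = bandwidth * RTT
= 10 Mbps * 297 ms
= 10 * 1e6 * 297 / 1000 bits
= 2970000 bits
= 371250 bytes
= 362.5488 KB
BDP = 2970000 bits (371250 bytes)


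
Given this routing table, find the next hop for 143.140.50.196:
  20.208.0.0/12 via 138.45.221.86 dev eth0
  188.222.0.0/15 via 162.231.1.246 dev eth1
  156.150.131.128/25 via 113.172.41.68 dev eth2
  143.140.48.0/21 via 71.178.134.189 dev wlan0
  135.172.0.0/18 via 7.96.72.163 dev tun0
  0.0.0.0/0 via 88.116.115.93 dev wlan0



Longest prefix match for 143.140.50.196:
  /12 20.208.0.0: no
  /15 188.222.0.0: no
  /25 156.150.131.128: no
  /21 143.140.48.0: MATCH
  /18 135.172.0.0: no
  /0 0.0.0.0: MATCH
Selected: next-hop 71.178.134.189 via wlan0 (matched /21)


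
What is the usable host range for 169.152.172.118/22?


Network: 169.152.172.0
Broadcast: 169.152.175.255
First usable = network + 1
Last usable = broadcast - 1
Range: 169.152.172.1 to 169.152.175.254


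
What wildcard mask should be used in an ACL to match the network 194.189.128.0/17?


Subnet mask: 255.255.128.0
Wildcard = 255.255.255.255 - subnet mask
255 - 255 = 0
255 - 255 = 0
255 - 128 = 127
255 - 0 = 255
Wildcard: 0.0.127.255


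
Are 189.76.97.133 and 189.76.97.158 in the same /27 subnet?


Mask: 255.255.255.224
189.76.97.133 AND mask = 189.76.97.128
189.76.97.158 AND mask = 189.76.97.128
Yes, same subnet (189.76.97.128)


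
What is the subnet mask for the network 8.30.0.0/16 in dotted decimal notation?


/16 means 16 network bits, 16 host bits
Binary: 11111111111111110000000000000000
Mask: 255.255.0.0


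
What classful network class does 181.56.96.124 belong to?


First octet: 181
Binary: 10110101
10xxxxxx -> Class B (128-191)
Class B, default mask 255.255.0.0 (/16)


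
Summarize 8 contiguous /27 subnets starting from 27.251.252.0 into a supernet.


Original prefix: /27
Number of subnets: 8 = 2^3
New prefix = 27 - 3 = 24
Supernet: 27.251.252.0/24


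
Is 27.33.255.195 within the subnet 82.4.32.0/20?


Subnet network: 82.4.32.0
Test IP AND mask: 27.33.240.0
No, 27.33.255.195 is not in 82.4.32.0/20


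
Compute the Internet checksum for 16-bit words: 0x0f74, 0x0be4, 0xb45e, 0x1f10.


Sum all words (with carry folding):
+ 0x0f74 = 0x0f74
+ 0x0be4 = 0x1b58
+ 0xb45e = 0xcfb6
+ 0x1f10 = 0xeec6
One's complement: ~0xeec6
Checksum = 0x1139


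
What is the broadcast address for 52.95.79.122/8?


Network: 52.0.0.0/8
Host bits = 24
Set all host bits to 1:
Broadcast: 52.255.255.255


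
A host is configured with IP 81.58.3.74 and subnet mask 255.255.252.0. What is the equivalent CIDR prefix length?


Binary: 11111111.11111111.11111100.00000000
Count leading 1s
Prefix: /22


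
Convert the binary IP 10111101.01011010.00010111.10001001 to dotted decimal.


10111101 = 189
01011010 = 90
00010111 = 23
10001001 = 137
IP: 189.90.23.137


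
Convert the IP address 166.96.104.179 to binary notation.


166 = 10100110
96 = 01100000
104 = 01101000
179 = 10110011
Binary: 10100110.01100000.01101000.10110011


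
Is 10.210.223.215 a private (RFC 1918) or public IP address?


RFC 1918 private ranges:
  10.0.0.0/8 (10.0.0.0 - 10.255.255.255)
  172.16.0.0/12 (172.16.0.0 - 172.31.255.255)
  192.168.0.0/16 (192.168.0.0 - 192.168.255.255)
Private (in 10.0.0.0/8)


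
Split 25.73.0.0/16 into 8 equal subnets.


New prefix = 16 + 3 = 19
Each subnet has 8192 addresses
  25.73.0.0/19
  25.73.32.0/19
  25.73.64.0/19
  25.73.96.0/19
  25.73.128.0/19
  25.73.160.0/19
  25.73.192.0/19
  25.73.224.0/19
Subnets: 25.73.0.0/19, 25.73.32.0/19, 25.73.64.0/19, 25.73.96.0/19, 25.73.128.0/19, 25.73.160.0/19, 25.73.192.0/19, 25.73.224.0/19


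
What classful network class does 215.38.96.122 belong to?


First octet: 215
Binary: 11010111
110xxxxx -> Class C (192-223)
Class C, default mask 255.255.255.0 (/24)


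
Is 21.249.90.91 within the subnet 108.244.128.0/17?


Subnet network: 108.244.128.0
Test IP AND mask: 21.249.0.0
No, 21.249.90.91 is not in 108.244.128.0/17


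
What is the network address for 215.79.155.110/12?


IP:   11010111.01001111.10011011.01101110
Mask: 11111111.11110000.00000000.00000000
AND operation:
Net:  11010111.01000000.00000000.00000000
Network: 215.64.0.0/12


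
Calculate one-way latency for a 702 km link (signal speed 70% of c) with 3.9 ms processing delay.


Speed = 0.7 * 3e5 km/s = 210000 km/s
Propagation delay = 702 / 210000 = 0.0033 s = 3.3429 ms
Processing delay = 3.9 ms
Total one-way latency = 7.2429 ms


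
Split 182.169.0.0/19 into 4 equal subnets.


New prefix = 19 + 2 = 21
Each subnet has 2048 addresses
  182.169.0.0/21
  182.169.8.0/21
  182.169.16.0/21
  182.169.24.0/21
Subnets: 182.169.0.0/21, 182.169.8.0/21, 182.169.16.0/21, 182.169.24.0/21


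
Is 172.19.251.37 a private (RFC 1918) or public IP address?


RFC 1918 private ranges:
  10.0.0.0/8 (10.0.0.0 - 10.255.255.255)
  172.16.0.0/12 (172.16.0.0 - 172.31.255.255)
  192.168.0.0/16 (192.168.0.0 - 192.168.255.255)
Private (in 172.16.0.0/12)


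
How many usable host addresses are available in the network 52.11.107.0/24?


Host bits = 32 - 24 = 8
Total addresses = 2^8 = 256
Usable = total - 2 (network and broadcast)
Usable hosts: 254


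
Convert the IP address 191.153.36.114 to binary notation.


191 = 10111111
153 = 10011001
36 = 00100100
114 = 01110010
Binary: 10111111.10011001.00100100.01110010


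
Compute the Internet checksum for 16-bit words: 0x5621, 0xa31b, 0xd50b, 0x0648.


Sum all words (with carry folding):
+ 0x5621 = 0x5621
+ 0xa31b = 0xf93c
+ 0xd50b = 0xce48
+ 0x0648 = 0xd490
One's complement: ~0xd490
Checksum = 0x2b6f


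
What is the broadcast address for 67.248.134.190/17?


Network: 67.248.128.0/17
Host bits = 15
Set all host bits to 1:
Broadcast: 67.248.255.255


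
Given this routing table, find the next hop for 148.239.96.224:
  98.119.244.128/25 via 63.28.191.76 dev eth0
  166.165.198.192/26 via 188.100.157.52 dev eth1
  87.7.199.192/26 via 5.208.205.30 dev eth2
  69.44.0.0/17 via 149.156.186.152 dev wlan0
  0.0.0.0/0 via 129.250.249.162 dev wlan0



Longest prefix match for 148.239.96.224:
  /25 98.119.244.128: no
  /26 166.165.198.192: no
  /26 87.7.199.192: no
  /17 69.44.0.0: no
  /0 0.0.0.0: MATCH
Selected: next-hop 129.250.249.162 via wlan0 (matched /0)


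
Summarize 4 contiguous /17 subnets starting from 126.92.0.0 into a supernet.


Original prefix: /17
Number of subnets: 4 = 2^2
New prefix = 17 - 2 = 15
Supernet: 126.92.0.0/15


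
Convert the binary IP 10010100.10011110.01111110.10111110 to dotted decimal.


10010100 = 148
10011110 = 158
01111110 = 126
10111110 = 190
IP: 148.158.126.190


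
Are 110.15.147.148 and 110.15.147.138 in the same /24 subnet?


Mask: 255.255.255.0
110.15.147.148 AND mask = 110.15.147.0
110.15.147.138 AND mask = 110.15.147.0
Yes, same subnet (110.15.147.0)


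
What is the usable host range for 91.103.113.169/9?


Network: 91.0.0.0
Broadcast: 91.127.255.255
First usable = network + 1
Last usable = broadcast - 1
Range: 91.0.0.1 to 91.127.255.254


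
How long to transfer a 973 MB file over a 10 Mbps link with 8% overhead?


Effective throughput = 10 * (1 - 8/100) = 9.2 Mbps
File size in Mb = 973 * 8 = 7784 Mb
Time = 7784 / 9.2
Time = 846.087 seconds


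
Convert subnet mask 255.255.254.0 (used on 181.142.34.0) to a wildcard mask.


Subnet mask: 255.255.254.0
Wildcard = 255.255.255.255 - subnet mask
255 - 255 = 0
255 - 255 = 0
255 - 254 = 1
255 - 0 = 255
Wildcard: 0.0.1.255


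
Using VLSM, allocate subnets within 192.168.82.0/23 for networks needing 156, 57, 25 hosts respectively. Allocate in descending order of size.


156 hosts -> /24 (254 usable): 192.168.82.0/24
57 hosts -> /26 (62 usable): 192.168.83.0/26
25 hosts -> /27 (30 usable): 192.168.83.64/27
Allocation: 192.168.82.0/24 (156 hosts, 254 usable); 192.168.83.0/26 (57 hosts, 62 usable); 192.168.83.64/27 (25 hosts, 30 usable)


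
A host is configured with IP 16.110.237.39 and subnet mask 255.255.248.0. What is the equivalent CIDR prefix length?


Binary: 11111111.11111111.11111000.00000000
Count leading 1s
Prefix: /21


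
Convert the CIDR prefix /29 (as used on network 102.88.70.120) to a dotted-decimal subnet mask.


/29 means 29 network bits, 3 host bits
Binary: 11111111111111111111111111111000
Mask: 255.255.255.248


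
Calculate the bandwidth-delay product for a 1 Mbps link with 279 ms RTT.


BDP = bandwidth * RTT
= 1 Mbps * 279 ms
= 1 * 1e6 * 279 / 1000 bits
= 279000 bits
= 34875 bytes
= 34.0576 KB
BDP = 279000 bits (34875 bytes)


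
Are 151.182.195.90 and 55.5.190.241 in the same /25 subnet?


Mask: 255.255.255.128
151.182.195.90 AND mask = 151.182.195.0
55.5.190.241 AND mask = 55.5.190.128
No, different subnets (151.182.195.0 vs 55.5.190.128)


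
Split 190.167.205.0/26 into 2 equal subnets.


New prefix = 26 + 1 = 27
Each subnet has 32 addresses
  190.167.205.0/27
  190.167.205.32/27
Subnets: 190.167.205.0/27, 190.167.205.32/27


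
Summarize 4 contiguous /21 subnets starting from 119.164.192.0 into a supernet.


Original prefix: /21
Number of subnets: 4 = 2^2
New prefix = 21 - 2 = 19
Supernet: 119.164.192.0/19


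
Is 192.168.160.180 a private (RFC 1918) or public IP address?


RFC 1918 private ranges:
  10.0.0.0/8 (10.0.0.0 - 10.255.255.255)
  172.16.0.0/12 (172.16.0.0 - 172.31.255.255)
  192.168.0.0/16 (192.168.0.0 - 192.168.255.255)
Private (in 192.168.0.0/16)


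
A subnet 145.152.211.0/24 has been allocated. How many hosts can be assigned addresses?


Host bits = 32 - 24 = 8
Total addresses = 2^8 = 256
Usable = total - 2 (network and broadcast)
Usable hosts: 254


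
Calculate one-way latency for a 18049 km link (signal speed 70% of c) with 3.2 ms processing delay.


Speed = 0.7 * 3e5 km/s = 210000 km/s
Propagation delay = 18049 / 210000 = 0.0859 s = 85.9476 ms
Processing delay = 3.2 ms
Total one-way latency = 89.1476 ms


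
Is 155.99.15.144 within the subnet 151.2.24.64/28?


Subnet network: 151.2.24.64
Test IP AND mask: 155.99.15.144
No, 155.99.15.144 is not in 151.2.24.64/28


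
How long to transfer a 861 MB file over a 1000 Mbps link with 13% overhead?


Effective throughput = 1000 * (1 - 13/100) = 870 Mbps
File size in Mb = 861 * 8 = 6888 Mb
Time = 6888 / 870
Time = 7.9172 seconds


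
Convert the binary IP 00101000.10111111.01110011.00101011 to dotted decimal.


00101000 = 40
10111111 = 191
01110011 = 115
00101011 = 43
IP: 40.191.115.43


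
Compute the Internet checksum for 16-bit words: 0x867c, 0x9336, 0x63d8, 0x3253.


Sum all words (with carry folding):
+ 0x867c = 0x867c
+ 0x9336 = 0x19b3
+ 0x63d8 = 0x7d8b
+ 0x3253 = 0xafde
One's complement: ~0xafde
Checksum = 0x5021


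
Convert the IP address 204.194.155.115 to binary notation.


204 = 11001100
194 = 11000010
155 = 10011011
115 = 01110011
Binary: 11001100.11000010.10011011.01110011


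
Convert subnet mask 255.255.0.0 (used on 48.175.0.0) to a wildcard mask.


Subnet mask: 255.255.0.0
Wildcard = 255.255.255.255 - subnet mask
255 - 255 = 0
255 - 255 = 0
255 - 0 = 255
255 - 0 = 255
Wildcard: 0.0.255.255


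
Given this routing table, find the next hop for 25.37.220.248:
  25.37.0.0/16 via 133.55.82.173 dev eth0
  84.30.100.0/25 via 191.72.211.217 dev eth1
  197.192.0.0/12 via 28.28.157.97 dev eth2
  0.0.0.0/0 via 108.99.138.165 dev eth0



Longest prefix match for 25.37.220.248:
  /16 25.37.0.0: MATCH
  /25 84.30.100.0: no
  /12 197.192.0.0: no
  /0 0.0.0.0: MATCH
Selected: next-hop 133.55.82.173 via eth0 (matched /16)


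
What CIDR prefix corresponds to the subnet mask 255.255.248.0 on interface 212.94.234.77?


Binary: 11111111.11111111.11111000.00000000
Count leading 1s
Prefix: /21


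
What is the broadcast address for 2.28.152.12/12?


Network: 2.16.0.0/12
Host bits = 20
Set all host bits to 1:
Broadcast: 2.31.255.255


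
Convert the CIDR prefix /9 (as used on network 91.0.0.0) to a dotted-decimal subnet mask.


/9 means 9 network bits, 23 host bits
Binary: 11111111100000000000000000000000
Mask: 255.128.0.0


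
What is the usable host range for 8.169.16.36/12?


Network: 8.160.0.0
Broadcast: 8.175.255.255
First usable = network + 1
Last usable = broadcast - 1
Range: 8.160.0.1 to 8.175.255.254


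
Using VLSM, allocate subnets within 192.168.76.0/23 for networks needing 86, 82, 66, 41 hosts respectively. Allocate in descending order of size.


86 hosts -> /25 (126 usable): 192.168.76.0/25
82 hosts -> /25 (126 usable): 192.168.76.128/25
66 hosts -> /25 (126 usable): 192.168.77.0/25
41 hosts -> /26 (62 usable): 192.168.77.128/26
Allocation: 192.168.76.0/25 (86 hosts, 126 usable); 192.168.76.128/25 (82 hosts, 126 usable); 192.168.77.0/25 (66 hosts, 126 usable); 192.168.77.128/26 (41 hosts, 62 usable)


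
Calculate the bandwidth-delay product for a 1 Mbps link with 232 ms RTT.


BDP = bandwidth * RTT
= 1 Mbps * 232 ms
= 1 * 1e6 * 232 / 1000 bits
= 232000 bits
= 29000 bytes
= 28.3203 KB
BDP = 232000 bits (29000 bytes)


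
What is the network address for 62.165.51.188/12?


IP:   00111110.10100101.00110011.10111100
Mask: 11111111.11110000.00000000.00000000
AND operation:
Net:  00111110.10100000.00000000.00000000
Network: 62.160.0.0/12


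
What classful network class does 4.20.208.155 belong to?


First octet: 4
Binary: 00000100
0xxxxxxx -> Class A (1-126)
Class A, default mask 255.0.0.0 (/8)


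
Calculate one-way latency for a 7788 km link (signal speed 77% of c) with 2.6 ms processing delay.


Speed = 0.77 * 3e5 km/s = 231000 km/s
Propagation delay = 7788 / 231000 = 0.0337 s = 33.7143 ms
Processing delay = 2.6 ms
Total one-way latency = 36.3143 ms


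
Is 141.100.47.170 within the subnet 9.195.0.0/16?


Subnet network: 9.195.0.0
Test IP AND mask: 141.100.0.0
No, 141.100.47.170 is not in 9.195.0.0/16


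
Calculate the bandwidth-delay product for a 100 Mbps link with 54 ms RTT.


BDP = bandwidth * RTT
= 100 Mbps * 54 ms
= 100 * 1e6 * 54 / 1000 bits
= 5400000 bits
= 675000 bytes
= 659.1797 KB
BDP = 5400000 bits (675000 bytes)


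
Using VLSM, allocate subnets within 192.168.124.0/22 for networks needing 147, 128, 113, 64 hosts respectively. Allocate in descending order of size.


147 hosts -> /24 (254 usable): 192.168.124.0/24
128 hosts -> /24 (254 usable): 192.168.125.0/24
113 hosts -> /25 (126 usable): 192.168.126.0/25
64 hosts -> /25 (126 usable): 192.168.126.128/25
Allocation: 192.168.124.0/24 (147 hosts, 254 usable); 192.168.125.0/24 (128 hosts, 254 usable); 192.168.126.0/25 (113 hosts, 126 usable); 192.168.126.128/25 (64 hosts, 126 usable)


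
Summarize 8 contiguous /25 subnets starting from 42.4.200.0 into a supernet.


Original prefix: /25
Number of subnets: 8 = 2^3
New prefix = 25 - 3 = 22
Supernet: 42.4.200.0/22


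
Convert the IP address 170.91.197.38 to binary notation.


170 = 10101010
91 = 01011011
197 = 11000101
38 = 00100110
Binary: 10101010.01011011.11000101.00100110


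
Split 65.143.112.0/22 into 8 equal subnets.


New prefix = 22 + 3 = 25
Each subnet has 128 addresses
  65.143.112.0/25
  65.143.112.128/25
  65.143.113.0/25
  65.143.113.128/25
  65.143.114.0/25
  65.143.114.128/25
  65.143.115.0/25
  65.143.115.128/25
Subnets: 65.143.112.0/25, 65.143.112.128/25, 65.143.113.0/25, 65.143.113.128/25, 65.143.114.0/25, 65.143.114.128/25, 65.143.115.0/25, 65.143.115.128/25


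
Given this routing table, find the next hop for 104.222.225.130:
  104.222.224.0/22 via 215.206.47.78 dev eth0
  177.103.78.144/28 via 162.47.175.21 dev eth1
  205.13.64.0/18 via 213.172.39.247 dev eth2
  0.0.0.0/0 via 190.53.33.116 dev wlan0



Longest prefix match for 104.222.225.130:
  /22 104.222.224.0: MATCH
  /28 177.103.78.144: no
  /18 205.13.64.0: no
  /0 0.0.0.0: MATCH
Selected: next-hop 215.206.47.78 via eth0 (matched /22)


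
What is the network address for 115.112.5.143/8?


IP:   01110011.01110000.00000101.10001111
Mask: 11111111.00000000.00000000.00000000
AND operation:
Net:  01110011.00000000.00000000.00000000
Network: 115.0.0.0/8


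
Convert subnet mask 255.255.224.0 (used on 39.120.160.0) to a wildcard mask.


Subnet mask: 255.255.224.0
Wildcard = 255.255.255.255 - subnet mask
255 - 255 = 0
255 - 255 = 0
255 - 224 = 31
255 - 0 = 255
Wildcard: 0.0.31.255


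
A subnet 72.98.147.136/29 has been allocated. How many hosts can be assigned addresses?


Host bits = 32 - 29 = 3
Total addresses = 2^3 = 8
Usable = total - 2 (network and broadcast)
Usable hosts: 6


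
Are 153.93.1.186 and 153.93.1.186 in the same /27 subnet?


Mask: 255.255.255.224
153.93.1.186 AND mask = 153.93.1.160
153.93.1.186 AND mask = 153.93.1.160
Yes, same subnet (153.93.1.160)


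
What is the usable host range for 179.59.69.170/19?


Network: 179.59.64.0
Broadcast: 179.59.95.255
First usable = network + 1
Last usable = broadcast - 1
Range: 179.59.64.1 to 179.59.95.254


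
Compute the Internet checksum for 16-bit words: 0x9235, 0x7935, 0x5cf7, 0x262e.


Sum all words (with carry folding):
+ 0x9235 = 0x9235
+ 0x7935 = 0x0b6b
+ 0x5cf7 = 0x6862
+ 0x262e = 0x8e90
One's complement: ~0x8e90
Checksum = 0x716f


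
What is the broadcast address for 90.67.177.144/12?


Network: 90.64.0.0/12
Host bits = 20
Set all host bits to 1:
Broadcast: 90.79.255.255


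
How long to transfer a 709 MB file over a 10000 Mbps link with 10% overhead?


Effective throughput = 10000 * (1 - 10/100) = 9000 Mbps
File size in Mb = 709 * 8 = 5672 Mb
Time = 5672 / 9000
Time = 0.6302 seconds


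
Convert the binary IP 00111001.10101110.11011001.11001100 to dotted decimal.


00111001 = 57
10101110 = 174
11011001 = 217
11001100 = 204
IP: 57.174.217.204


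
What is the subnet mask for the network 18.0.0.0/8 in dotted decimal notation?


/8 means 8 network bits, 24 host bits
Binary: 11111111000000000000000000000000
Mask: 255.0.0.0


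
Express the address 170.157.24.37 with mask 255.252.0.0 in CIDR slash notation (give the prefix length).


Binary: 11111111.11111100.00000000.00000000
Count leading 1s
Prefix: /14


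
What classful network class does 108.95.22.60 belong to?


First octet: 108
Binary: 01101100
0xxxxxxx -> Class A (1-126)
Class A, default mask 255.0.0.0 (/8)


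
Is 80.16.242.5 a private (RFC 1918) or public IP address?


RFC 1918 private ranges:
  10.0.0.0/8 (10.0.0.0 - 10.255.255.255)
  172.16.0.0/12 (172.16.0.0 - 172.31.255.255)
  192.168.0.0/16 (192.168.0.0 - 192.168.255.255)
Public (not in any RFC 1918 range)


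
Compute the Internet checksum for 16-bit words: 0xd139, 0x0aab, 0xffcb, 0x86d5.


Sum all words (with carry folding):
+ 0xd139 = 0xd139
+ 0x0aab = 0xdbe4
+ 0xffcb = 0xdbb0
+ 0x86d5 = 0x6286
One's complement: ~0x6286
Checksum = 0x9d79


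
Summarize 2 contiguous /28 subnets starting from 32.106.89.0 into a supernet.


Original prefix: /28
Number of subnets: 2 = 2^1
New prefix = 28 - 1 = 27
Supernet: 32.106.89.0/27


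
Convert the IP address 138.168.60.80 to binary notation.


138 = 10001010
168 = 10101000
60 = 00111100
80 = 01010000
Binary: 10001010.10101000.00111100.01010000


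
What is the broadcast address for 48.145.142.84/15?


Network: 48.144.0.0/15
Host bits = 17
Set all host bits to 1:
Broadcast: 48.145.255.255


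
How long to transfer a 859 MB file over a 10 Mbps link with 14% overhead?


Effective throughput = 10 * (1 - 14/100) = 8.6 Mbps
File size in Mb = 859 * 8 = 6872 Mb
Time = 6872 / 8.6
Time = 799.0698 seconds


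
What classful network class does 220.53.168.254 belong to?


First octet: 220
Binary: 11011100
110xxxxx -> Class C (192-223)
Class C, default mask 255.255.255.0 (/24)


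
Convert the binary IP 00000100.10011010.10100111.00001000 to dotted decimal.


00000100 = 4
10011010 = 154
10100111 = 167
00001000 = 8
IP: 4.154.167.8


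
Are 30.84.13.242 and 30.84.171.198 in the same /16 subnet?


Mask: 255.255.0.0
30.84.13.242 AND mask = 30.84.0.0
30.84.171.198 AND mask = 30.84.0.0
Yes, same subnet (30.84.0.0)


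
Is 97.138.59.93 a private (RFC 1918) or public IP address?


RFC 1918 private ranges:
  10.0.0.0/8 (10.0.0.0 - 10.255.255.255)
  172.16.0.0/12 (172.16.0.0 - 172.31.255.255)
  192.168.0.0/16 (192.168.0.0 - 192.168.255.255)
Public (not in any RFC 1918 range)


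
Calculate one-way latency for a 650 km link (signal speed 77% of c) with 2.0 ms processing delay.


Speed = 0.77 * 3e5 km/s = 231000 km/s
Propagation delay = 650 / 231000 = 0.0028 s = 2.8139 ms
Processing delay = 2.0 ms
Total one-way latency = 4.8139 ms


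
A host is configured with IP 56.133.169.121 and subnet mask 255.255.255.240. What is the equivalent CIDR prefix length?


Binary: 11111111.11111111.11111111.11110000
Count leading 1s
Prefix: /28


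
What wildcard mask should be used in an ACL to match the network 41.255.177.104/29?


Subnet mask: 255.255.255.248
Wildcard = 255.255.255.255 - subnet mask
255 - 255 = 0
255 - 255 = 0
255 - 255 = 0
255 - 248 = 7
Wildcard: 0.0.0.7


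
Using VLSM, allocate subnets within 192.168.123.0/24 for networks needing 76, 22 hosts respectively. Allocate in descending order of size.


76 hosts -> /25 (126 usable): 192.168.123.0/25
22 hosts -> /27 (30 usable): 192.168.123.128/27
Allocation: 192.168.123.0/25 (76 hosts, 126 usable); 192.168.123.128/27 (22 hosts, 30 usable)


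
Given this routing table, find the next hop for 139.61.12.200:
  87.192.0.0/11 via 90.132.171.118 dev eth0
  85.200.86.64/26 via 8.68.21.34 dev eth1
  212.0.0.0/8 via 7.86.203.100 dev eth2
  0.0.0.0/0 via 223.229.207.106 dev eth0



Longest prefix match for 139.61.12.200:
  /11 87.192.0.0: no
  /26 85.200.86.64: no
  /8 212.0.0.0: no
  /0 0.0.0.0: MATCH
Selected: next-hop 223.229.207.106 via eth0 (matched /0)


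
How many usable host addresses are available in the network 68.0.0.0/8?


Host bits = 32 - 8 = 24
Total addresses = 2^24 = 16777216
Usable = total - 2 (network and broadcast)
Usable hosts: 16777214


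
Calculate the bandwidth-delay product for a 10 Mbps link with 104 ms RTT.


BDP = bandwidth * RTT
= 10 Mbps * 104 ms
= 10 * 1e6 * 104 / 1000 bits
= 1040000 bits
= 130000 bytes
= 126.9531 KB
BDP = 1040000 bits (130000 bytes)


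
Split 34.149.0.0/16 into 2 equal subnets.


New prefix = 16 + 1 = 17
Each subnet has 32768 addresses
  34.149.0.0/17
  34.149.128.0/17
Subnets: 34.149.0.0/17, 34.149.128.0/17


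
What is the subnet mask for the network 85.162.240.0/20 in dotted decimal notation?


/20 means 20 network bits, 12 host bits
Binary: 11111111111111111111000000000000
Mask: 255.255.240.0


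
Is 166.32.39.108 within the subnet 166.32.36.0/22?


Subnet network: 166.32.36.0
Test IP AND mask: 166.32.36.0
Yes, 166.32.39.108 is in 166.32.36.0/22


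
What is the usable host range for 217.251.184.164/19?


Network: 217.251.160.0
Broadcast: 217.251.191.255
First usable = network + 1
Last usable = broadcast - 1
Range: 217.251.160.1 to 217.251.191.254


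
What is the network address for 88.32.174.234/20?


IP:   01011000.00100000.10101110.11101010
Mask: 11111111.11111111.11110000.00000000
AND operation:
Net:  01011000.00100000.10100000.00000000
Network: 88.32.160.0/20


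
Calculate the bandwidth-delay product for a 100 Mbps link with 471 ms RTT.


BDP = bandwidth * RTT
= 100 Mbps * 471 ms
= 100 * 1e6 * 471 / 1000 bits
= 47100000 bits
= 5887500 bytes
= 5749.5117 KB
BDP = 47100000 bits (5887500 bytes)


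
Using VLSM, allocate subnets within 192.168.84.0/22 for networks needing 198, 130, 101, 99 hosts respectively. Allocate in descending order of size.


198 hosts -> /24 (254 usable): 192.168.84.0/24
130 hosts -> /24 (254 usable): 192.168.85.0/24
101 hosts -> /25 (126 usable): 192.168.86.0/25
99 hosts -> /25 (126 usable): 192.168.86.128/25
Allocation: 192.168.84.0/24 (198 hosts, 254 usable); 192.168.85.0/24 (130 hosts, 254 usable); 192.168.86.0/25 (101 hosts, 126 usable); 192.168.86.128/25 (99 hosts, 126 usable)


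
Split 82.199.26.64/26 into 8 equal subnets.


New prefix = 26 + 3 = 29
Each subnet has 8 addresses
  82.199.26.64/29
  82.199.26.72/29
  82.199.26.80/29
  82.199.26.88/29
  82.199.26.96/29
  82.199.26.104/29
  82.199.26.112/29
  82.199.26.120/29
Subnets: 82.199.26.64/29, 82.199.26.72/29, 82.199.26.80/29, 82.199.26.88/29, 82.199.26.96/29, 82.199.26.104/29, 82.199.26.112/29, 82.199.26.120/29


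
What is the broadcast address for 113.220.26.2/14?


Network: 113.220.0.0/14
Host bits = 18
Set all host bits to 1:
Broadcast: 113.223.255.255


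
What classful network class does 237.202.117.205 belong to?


First octet: 237
Binary: 11101101
1110xxxx -> Class D (224-239)
Class D (multicast), default mask N/A


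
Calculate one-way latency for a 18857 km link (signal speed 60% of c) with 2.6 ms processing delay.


Speed = 0.6 * 3e5 km/s = 180000 km/s
Propagation delay = 18857 / 180000 = 0.1048 s = 104.7611 ms
Processing delay = 2.6 ms
Total one-way latency = 107.3611 ms


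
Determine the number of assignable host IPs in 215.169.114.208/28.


Host bits = 32 - 28 = 4
Total addresses = 2^4 = 16
Usable = total - 2 (network and broadcast)
Usable hosts: 14


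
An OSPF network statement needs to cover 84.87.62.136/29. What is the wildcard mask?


Subnet mask: 255.255.255.248
Wildcard = 255.255.255.255 - subnet mask
255 - 255 = 0
255 - 255 = 0
255 - 255 = 0
255 - 248 = 7
Wildcard: 0.0.0.7


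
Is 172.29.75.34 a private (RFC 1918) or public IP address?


RFC 1918 private ranges:
  10.0.0.0/8 (10.0.0.0 - 10.255.255.255)
  172.16.0.0/12 (172.16.0.0 - 172.31.255.255)
  192.168.0.0/16 (192.168.0.0 - 192.168.255.255)
Private (in 172.16.0.0/12)


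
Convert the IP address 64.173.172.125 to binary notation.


64 = 01000000
173 = 10101101
172 = 10101100
125 = 01111101
Binary: 01000000.10101101.10101100.01111101


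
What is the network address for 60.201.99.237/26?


IP:   00111100.11001001.01100011.11101101
Mask: 11111111.11111111.11111111.11000000
AND operation:
Net:  00111100.11001001.01100011.11000000
Network: 60.201.99.192/26


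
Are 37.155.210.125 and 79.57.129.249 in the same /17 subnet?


Mask: 255.255.128.0
37.155.210.125 AND mask = 37.155.128.0
79.57.129.249 AND mask = 79.57.128.0
No, different subnets (37.155.128.0 vs 79.57.128.0)


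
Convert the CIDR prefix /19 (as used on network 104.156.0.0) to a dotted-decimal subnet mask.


/19 means 19 network bits, 13 host bits
Binary: 11111111111111111110000000000000
Mask: 255.255.224.0


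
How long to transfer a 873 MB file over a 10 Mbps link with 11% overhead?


Effective throughput = 10 * (1 - 11/100) = 8.9 Mbps
File size in Mb = 873 * 8 = 6984 Mb
Time = 6984 / 8.9
Time = 784.7191 seconds


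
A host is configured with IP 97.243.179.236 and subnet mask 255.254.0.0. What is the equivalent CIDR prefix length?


Binary: 11111111.11111110.00000000.00000000
Count leading 1s
Prefix: /15


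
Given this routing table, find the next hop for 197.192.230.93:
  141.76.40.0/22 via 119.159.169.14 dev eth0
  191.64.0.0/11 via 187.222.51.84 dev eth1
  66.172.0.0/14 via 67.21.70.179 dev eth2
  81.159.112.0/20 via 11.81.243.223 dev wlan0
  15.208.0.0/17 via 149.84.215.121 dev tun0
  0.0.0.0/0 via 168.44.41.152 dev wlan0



Longest prefix match for 197.192.230.93:
  /22 141.76.40.0: no
  /11 191.64.0.0: no
  /14 66.172.0.0: no
  /20 81.159.112.0: no
  /17 15.208.0.0: no
  /0 0.0.0.0: MATCH
Selected: next-hop 168.44.41.152 via wlan0 (matched /0)


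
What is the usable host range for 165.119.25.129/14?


Network: 165.116.0.0
Broadcast: 165.119.255.255
First usable = network + 1
Last usable = broadcast - 1
Range: 165.116.0.1 to 165.119.255.254


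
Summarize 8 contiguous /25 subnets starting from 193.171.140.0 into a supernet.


Original prefix: /25
Number of subnets: 8 = 2^3
New prefix = 25 - 3 = 22
Supernet: 193.171.140.0/22


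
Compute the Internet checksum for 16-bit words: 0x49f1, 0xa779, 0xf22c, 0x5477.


Sum all words (with carry folding):
+ 0x49f1 = 0x49f1
+ 0xa779 = 0xf16a
+ 0xf22c = 0xe397
+ 0x5477 = 0x380f
One's complement: ~0x380f
Checksum = 0xc7f0


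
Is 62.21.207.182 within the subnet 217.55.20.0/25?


Subnet network: 217.55.20.0
Test IP AND mask: 62.21.207.128
No, 62.21.207.182 is not in 217.55.20.0/25


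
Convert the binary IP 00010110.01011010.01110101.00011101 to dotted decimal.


00010110 = 22
01011010 = 90
01110101 = 117
00011101 = 29
IP: 22.90.117.29


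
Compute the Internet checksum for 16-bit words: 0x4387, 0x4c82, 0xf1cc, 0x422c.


Sum all words (with carry folding):
+ 0x4387 = 0x4387
+ 0x4c82 = 0x9009
+ 0xf1cc = 0x81d6
+ 0x422c = 0xc402
One's complement: ~0xc402
Checksum = 0x3bfd


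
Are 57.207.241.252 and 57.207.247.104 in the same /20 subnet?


Mask: 255.255.240.0
57.207.241.252 AND mask = 57.207.240.0
57.207.247.104 AND mask = 57.207.240.0
Yes, same subnet (57.207.240.0)


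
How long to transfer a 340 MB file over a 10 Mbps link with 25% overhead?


Effective throughput = 10 * (1 - 25/100) = 7.5 Mbps
File size in Mb = 340 * 8 = 2720 Mb
Time = 2720 / 7.5
Time = 362.6667 seconds


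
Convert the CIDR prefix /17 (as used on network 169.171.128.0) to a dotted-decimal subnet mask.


/17 means 17 network bits, 15 host bits
Binary: 11111111111111111000000000000000
Mask: 255.255.128.0


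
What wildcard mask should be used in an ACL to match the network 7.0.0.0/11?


Subnet mask: 255.224.0.0
Wildcard = 255.255.255.255 - subnet mask
255 - 255 = 0
255 - 224 = 31
255 - 0 = 255
255 - 0 = 255
Wildcard: 0.31.255.255


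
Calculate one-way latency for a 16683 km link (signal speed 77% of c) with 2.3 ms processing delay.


Speed = 0.77 * 3e5 km/s = 231000 km/s
Propagation delay = 16683 / 231000 = 0.0722 s = 72.2208 ms
Processing delay = 2.3 ms
Total one-way latency = 74.5208 ms


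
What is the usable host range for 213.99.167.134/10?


Network: 213.64.0.0
Broadcast: 213.127.255.255
First usable = network + 1
Last usable = broadcast - 1
Range: 213.64.0.1 to 213.127.255.254


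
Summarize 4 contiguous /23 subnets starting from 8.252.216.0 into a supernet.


Original prefix: /23
Number of subnets: 4 = 2^2
New prefix = 23 - 2 = 21
Supernet: 8.252.216.0/21


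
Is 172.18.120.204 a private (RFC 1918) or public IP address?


RFC 1918 private ranges:
  10.0.0.0/8 (10.0.0.0 - 10.255.255.255)
  172.16.0.0/12 (172.16.0.0 - 172.31.255.255)
  192.168.0.0/16 (192.168.0.0 - 192.168.255.255)
Private (in 172.16.0.0/12)


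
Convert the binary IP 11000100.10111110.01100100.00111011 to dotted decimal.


11000100 = 196
10111110 = 190
01100100 = 100
00111011 = 59
IP: 196.190.100.59


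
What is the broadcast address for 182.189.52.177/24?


Network: 182.189.52.0/24
Host bits = 8
Set all host bits to 1:
Broadcast: 182.189.52.255


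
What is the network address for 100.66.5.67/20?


IP:   01100100.01000010.00000101.01000011
Mask: 11111111.11111111.11110000.00000000
AND operation:
Net:  01100100.01000010.00000000.00000000
Network: 100.66.0.0/20


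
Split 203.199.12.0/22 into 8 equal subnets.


New prefix = 22 + 3 = 25
Each subnet has 128 addresses
  203.199.12.0/25
  203.199.12.128/25
  203.199.13.0/25
  203.199.13.128/25
  203.199.14.0/25
  203.199.14.128/25
  203.199.15.0/25
  203.199.15.128/25
Subnets: 203.199.12.0/25, 203.199.12.128/25, 203.199.13.0/25, 203.199.13.128/25, 203.199.14.0/25, 203.199.14.128/25, 203.199.15.0/25, 203.199.15.128/25


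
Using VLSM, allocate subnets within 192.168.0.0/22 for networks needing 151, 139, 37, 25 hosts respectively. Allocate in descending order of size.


151 hosts -> /24 (254 usable): 192.168.0.0/24
139 hosts -> /24 (254 usable): 192.168.1.0/24
37 hosts -> /26 (62 usable): 192.168.2.0/26
25 hosts -> /27 (30 usable): 192.168.2.64/27
Allocation: 192.168.0.0/24 (151 hosts, 254 usable); 192.168.1.0/24 (139 hosts, 254 usable); 192.168.2.0/26 (37 hosts, 62 usable); 192.168.2.64/27 (25 hosts, 30 usable)


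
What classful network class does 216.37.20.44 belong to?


First octet: 216
Binary: 11011000
110xxxxx -> Class C (192-223)
Class C, default mask 255.255.255.0 (/24)


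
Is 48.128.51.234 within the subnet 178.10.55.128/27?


Subnet network: 178.10.55.128
Test IP AND mask: 48.128.51.224
No, 48.128.51.234 is not in 178.10.55.128/27


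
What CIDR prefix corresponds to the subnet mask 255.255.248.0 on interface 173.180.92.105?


Binary: 11111111.11111111.11111000.00000000
Count leading 1s
Prefix: /21


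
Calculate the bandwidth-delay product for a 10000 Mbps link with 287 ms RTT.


BDP = bandwidth * RTT
= 10000 Mbps * 287 ms
= 10000 * 1e6 * 287 / 1000 bits
= 2870000000 bits
= 358750000 bytes
= 350341.7969 KB
BDP = 2870000000 bits (358750000 bytes)


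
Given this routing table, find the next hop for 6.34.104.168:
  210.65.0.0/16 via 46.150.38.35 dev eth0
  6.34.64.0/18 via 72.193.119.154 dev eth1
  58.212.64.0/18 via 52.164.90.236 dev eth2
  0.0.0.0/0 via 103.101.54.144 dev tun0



Longest prefix match for 6.34.104.168:
  /16 210.65.0.0: no
  /18 6.34.64.0: MATCH
  /18 58.212.64.0: no
  /0 0.0.0.0: MATCH
Selected: next-hop 72.193.119.154 via eth1 (matched /18)


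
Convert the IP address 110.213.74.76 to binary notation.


110 = 01101110
213 = 11010101
74 = 01001010
76 = 01001100
Binary: 01101110.11010101.01001010.01001100


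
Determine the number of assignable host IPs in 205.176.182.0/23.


Host bits = 32 - 23 = 9
Total addresses = 2^9 = 512
Usable = total - 2 (network and broadcast)
Usable hosts: 510


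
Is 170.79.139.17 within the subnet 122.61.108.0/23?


Subnet network: 122.61.108.0
Test IP AND mask: 170.79.138.0
No, 170.79.139.17 is not in 122.61.108.0/23


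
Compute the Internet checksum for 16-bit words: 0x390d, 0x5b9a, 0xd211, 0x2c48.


Sum all words (with carry folding):
+ 0x390d = 0x390d
+ 0x5b9a = 0x94a7
+ 0xd211 = 0x66b9
+ 0x2c48 = 0x9301
One's complement: ~0x9301
Checksum = 0x6cfe


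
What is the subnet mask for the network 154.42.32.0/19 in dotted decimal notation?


/19 means 19 network bits, 13 host bits
Binary: 11111111111111111110000000000000
Mask: 255.255.224.0


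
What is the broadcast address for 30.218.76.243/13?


Network: 30.216.0.0/13
Host bits = 19
Set all host bits to 1:
Broadcast: 30.223.255.255


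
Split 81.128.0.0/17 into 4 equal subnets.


New prefix = 17 + 2 = 19
Each subnet has 8192 addresses
  81.128.0.0/19
  81.128.32.0/19
  81.128.64.0/19
  81.128.96.0/19
Subnets: 81.128.0.0/19, 81.128.32.0/19, 81.128.64.0/19, 81.128.96.0/19
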